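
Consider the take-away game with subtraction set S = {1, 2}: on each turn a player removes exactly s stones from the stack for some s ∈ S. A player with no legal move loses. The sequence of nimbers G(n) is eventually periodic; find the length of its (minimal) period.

G(0) = 0
G(1) = mex{0} = 1
G(2) = mex{1,0} = 2
G(3) = mex{2,1} = 0
G(4) = mex{0,2} = 1
G(5) = mex{1,0} = 2
G(6) = mex{2,1} = 0
G(7) = mex{0,2} = 1
G(8) = mex{1,0} = 2
G(9) = mex{2,1} = 0
G(10) = mex{0,2} = 1
G(11) = mex{1,0} = 2
G(12) = mex{2,1} = 0
G(13) = mex{0,2} = 1
G(14) = mex{1,0} = 2
G(n+3) = G(n) holds for n = 0,…,1 (a full window of length max(S) = 2), so the sequence is purely periodic with period 3.

3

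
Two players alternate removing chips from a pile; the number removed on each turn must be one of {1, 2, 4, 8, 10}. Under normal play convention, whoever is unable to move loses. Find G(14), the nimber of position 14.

2

n :  0  1  2  3  4  5  6  7  8  9 10 11 12 13 14
G :  0  1  2  0  1  2  0  1  2  0  1  2  0  1  2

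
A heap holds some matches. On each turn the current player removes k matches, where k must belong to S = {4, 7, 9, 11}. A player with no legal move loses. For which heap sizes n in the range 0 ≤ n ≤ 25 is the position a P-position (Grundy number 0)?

0, 1, 2, 3, 15, 16, 17, 18

G(0) = 0
G(1) = mex{} = 0
G(2) = mex{} = 0
G(3) = mex{} = 0
G(4) = mex{0} = 1
G(5) = mex{0} = 1
G(6) = mex{0} = 1
G(7) = mex{0,0} = 1
G(8) = mex{1,0} = 2
G(9) = mex{1,0,0} = 2
G(10) = mex{1,0,0} = 2
G(11) = mex{1,1,0,0} = 2
G(12) = mex{2,1,0,0} = 3
G(13) = mex{2,1,1,0} = 3
G(14) = mex{2,1,1,0} = 3
G(15) = mex{2,2,1,1} = 0
G(16) = mex{3,2,1,1} = 0
G(17) = mex{3,2,2,1} = 0
G(18) = mex{3,2,2,1} = 0
G(19) = mex{0,3,2,2} = 1
G(20) = mex{0,3,2,2} = 1
G(21) = mex{0,3,3,2} = 1
G(22) = mex{0,0,3,2} = 1
G(23) = mex{1,0,3,3} = 2
G(24) = mex{1,0,0,3} = 2
G(25) = mex{1,0,0,3} = 2
P-positions are exactly the n with G(n) = 0.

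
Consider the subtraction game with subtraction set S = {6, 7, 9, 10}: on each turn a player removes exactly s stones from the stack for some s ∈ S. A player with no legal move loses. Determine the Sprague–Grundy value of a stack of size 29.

2

n :  0  1  2  3  4  5  6  7  8  9 10 11 12 13 14 15 16 17 18 19 20 21 22 23 24 25 26 27 28 29
G :  0  0  0  0  0  0  1  1  1  1  1  1  2  2  2  2  0  0  0  0  0  0  1  1  1  1  1  1  2  2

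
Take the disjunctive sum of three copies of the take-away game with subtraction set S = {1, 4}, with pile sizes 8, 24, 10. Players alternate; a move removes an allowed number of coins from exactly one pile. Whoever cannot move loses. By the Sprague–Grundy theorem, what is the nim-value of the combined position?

3

All piles use S = {1, 4}:
n :  0  1  2  3  4  5  6  7  8  9 10 11 12 13 14 15 16 17 18 19 20 21 22 23 24
G :  0  1  0  1  2  0  1  0  1  2  0  1  0  1  2  0  1  0  1  2  0  1  0  1  2
Pile A: G(8) = 1.
Pile B: G(24) = 2.
Pile C: G(10) = 0.
Combined Grundy value = 1 ⊕ 2 ⊕ 0 = 3.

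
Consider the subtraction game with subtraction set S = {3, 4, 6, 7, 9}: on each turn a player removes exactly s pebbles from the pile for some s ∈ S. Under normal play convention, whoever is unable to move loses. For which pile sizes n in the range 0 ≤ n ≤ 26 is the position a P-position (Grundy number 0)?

0, 1, 2, 12, 13, 14, 24, 25, 26

n :  0  1  2  3  4  5  6  7  8  9 10 11 12 13 14 15 16 17 18 19 20 21 22 23 24 25 26
G :  0  0  0  1  1  1  2  2  2  3  3  3  0  0  0  1  1  1  2  2  2  3  3  3  0  0  0
P-positions are exactly the n with G(n) = 0.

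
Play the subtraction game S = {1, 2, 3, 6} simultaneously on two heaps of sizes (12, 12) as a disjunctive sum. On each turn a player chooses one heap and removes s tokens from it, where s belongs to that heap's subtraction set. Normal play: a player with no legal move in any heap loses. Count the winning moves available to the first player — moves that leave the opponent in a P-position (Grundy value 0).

0

All heaps use S = {1, 2, 3, 6}:
n :  0  1  2  3  4  5  6  7  8  9 10 11 12
G :  0  1  2  3  0  1  2  3  0  1  2  3  0
Heap A: G(12) = 0.
Heap B: G(12) = 0.
Combined Grundy value = 0 ⊕ 0 = 0.
A winning move leaves total XOR = 0, i.e. changes one component's Grundy value g to g ⊕ X where X is the current total.
Heap A: target g' = 0⊕0 = 0, but every legal move changes the Grundy value (mex property), so 0 moves.
Heap B: target g' = 0⊕0 = 0, but every legal move changes the Grundy value (mex property), so 0 moves.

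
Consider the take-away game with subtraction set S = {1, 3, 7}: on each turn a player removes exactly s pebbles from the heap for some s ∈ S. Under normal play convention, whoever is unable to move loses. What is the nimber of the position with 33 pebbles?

n :  0  1  2  3  4  5  6  7  8  9 10 11 12 13 14 15 16 17 18 19 20 21 22 23 24 25 26 27 28 29 30 31 32 33
G :  0  1  0  1  0  1  0  1  0  1  0  1  0  1  0  1  0  1  0  1  0  1  0  1  0  1  0  1  0  1  0  1  0  1

1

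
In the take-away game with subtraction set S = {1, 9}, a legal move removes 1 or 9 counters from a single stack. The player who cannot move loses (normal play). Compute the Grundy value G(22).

G(0) = 0
G(1) = mex{0} = 1
G(2) = mex{1} = 0
G(3) = mex{0} = 1
G(4) = mex{1} = 0
G(5) = mex{0} = 1
G(6) = mex{1} = 0
G(7) = mex{0} = 1
G(8) = mex{1} = 0
G(9) = mex{0,0} = 1
G(10) = mex{1,1} = 0
G(11) = mex{0,0} = 1
G(12) = mex{1,1} = 0
G(13) = mex{0,0} = 1
G(14) = mex{1,1} = 0
G(15) = mex{0,0} = 1
G(16) = mex{1,1} = 0
G(17) = mex{0,0} = 1
G(18) = mex{1,1} = 0
G(19) = mex{0,0} = 1
G(20) = mex{1,1} = 0
G(21) = mex{0,0} = 1
G(22) = mex{1,1} = 0

0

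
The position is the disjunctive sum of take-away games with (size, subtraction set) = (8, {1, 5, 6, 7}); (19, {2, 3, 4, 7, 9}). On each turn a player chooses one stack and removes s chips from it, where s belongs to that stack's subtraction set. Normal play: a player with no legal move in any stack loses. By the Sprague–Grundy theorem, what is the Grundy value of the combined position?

3

Stack A, S = {1, 5, 6, 7}:
n : 0 1 2 3 4 5 6 7 8
G : 0 1 0 1 0 1 2 3 2
G_A(8) = 2.
Stack B, S = {2, 3, 4, 7, 9}:
n :  0  1  2  3  4  5  6  7  8  9 10 11 12 13 14 15 16 17 18 19
G :  0  0  1  1  2  2  0  3  1  4  2  0  0  1  1  2  2  0  3  1
G_B(19) = 1.
Combined Grundy value = 2 ⊕ 1 = 3.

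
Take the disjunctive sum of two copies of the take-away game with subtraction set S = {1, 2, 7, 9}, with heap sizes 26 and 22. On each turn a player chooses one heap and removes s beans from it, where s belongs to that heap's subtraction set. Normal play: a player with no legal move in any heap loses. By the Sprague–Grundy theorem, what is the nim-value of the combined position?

1

All heaps use S = {1, 2, 7, 9}:
G(0) = 0
G(1) = mex{0} = 1
G(2) = mex{1,0} = 2
G(3) = mex{2,1} = 0
G(4) = mex{0,2} = 1
G(5) = mex{1,0} = 2
G(6) = mex{2,1} = 0
G(7) = mex{0,2,0} = 1
G(8) = mex{1,0,1} = 2
G(9) = mex{2,1,2,0} = 3
G(10) = mex{3,2,0,1} = 4
G(11) = mex{4,3,1,2} = 0
G(12) = mex{0,4,2,0} = 1
G(13) = mex{1,0,0,1} = 2
G(14) = mex{2,1,1,2} = 0
G(15) = mex{0,2,2,0} = 1
G(16) = mex{1,0,3,1} = 2
G(17) = mex{2,1,4,2} = 0
G(18) = mex{0,2,0,3} = 1
G(19) = mex{1,0,1,4} = 2
G(20) = mex{2,1,2,0} = 3
G(21) = mex{3,2,0,1} = 4
G(22) = mex{4,3,1,2} = 0
G(23) = mex{0,4,2,0} = 1
G(24) = mex{1,0,0,1} = 2
G(25) = mex{2,1,1,2} = 0
G(26) = mex{0,2,2,0} = 1
Heap A: G(26) = 1.
Heap B: G(22) = 0.
Combined Grundy value = 1 ⊕ 0 = 1.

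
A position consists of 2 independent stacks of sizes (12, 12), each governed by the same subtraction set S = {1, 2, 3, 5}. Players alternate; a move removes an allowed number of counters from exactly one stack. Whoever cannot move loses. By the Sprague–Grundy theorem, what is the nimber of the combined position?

0

All stacks use S = {1, 2, 3, 5}:
G(0) = 0
G(1) = mex{0} = 1
G(2) = mex{1,0} = 2
G(3) = mex{2,1,0} = 3
G(4) = mex{3,2,1} = 0
G(5) = mex{0,3,2,0} = 1
G(6) = mex{1,0,3,1} = 2
G(7) = mex{2,1,0,2} = 3
G(8) = mex{3,2,1,3} = 0
G(9) = mex{0,3,2,0} = 1
G(10) = mex{1,0,3,1} = 2
G(11) = mex{2,1,0,2} = 3
G(12) = mex{3,2,1,3} = 0
Stack A: G(12) = 0.
Stack B: G(12) = 0.
Combined Grundy value = 0 ⊕ 0 = 0.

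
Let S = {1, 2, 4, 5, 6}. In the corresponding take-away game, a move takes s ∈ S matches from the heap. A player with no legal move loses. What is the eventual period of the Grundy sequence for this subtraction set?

10

n :  0  1  2  3  4  5  6  7  8  9 10 11 12 13 14 15 16 17 18 19 20 21
G :  0  1  2  0  1  2  3  4  5  3  0  1  2  0  1  2  3  4  5  3  0  1
G(n+10) = G(n) holds for n = 0,…,5 (a full window of length max(S) = 6), so the sequence is purely periodic with period 10.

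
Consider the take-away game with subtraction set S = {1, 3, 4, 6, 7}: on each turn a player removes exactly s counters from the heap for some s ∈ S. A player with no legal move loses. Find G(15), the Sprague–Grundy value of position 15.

G(0) = 0
G(1) = mex{0} = 1
G(2) = mex{1} = 0
G(3) = mex{0,0} = 1
G(4) = mex{1,1,0} = 2
G(5) = mex{2,0,1} = 3
G(6) = mex{3,1,0,0} = 2
G(7) = mex{2,2,1,1,0} = 3
G(8) = mex{3,3,2,0,1} = 4
G(9) = mex{4,2,3,1,0} = 5
G(10) = mex{5,3,2,2,1} = 0
G(11) = mex{0,4,3,3,2} = 1
G(12) = mex{1,5,4,2,3} = 0
G(13) = mex{0,0,5,3,2} = 1
G(14) = mex{1,1,0,4,3} = 2
G(15) = mex{2,0,1,5,4} = 3

3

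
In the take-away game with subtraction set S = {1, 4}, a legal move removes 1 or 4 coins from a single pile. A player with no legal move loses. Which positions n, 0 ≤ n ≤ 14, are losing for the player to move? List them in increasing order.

0, 2, 5, 7, 10, 12

G(0) = 0
G(1) = mex{0} = 1
G(2) = mex{1} = 0
G(3) = mex{0} = 1
G(4) = mex{1,0} = 2
G(5) = mex{2,1} = 0
G(6) = mex{0,0} = 1
G(7) = mex{1,1} = 0
G(8) = mex{0,2} = 1
G(9) = mex{1,0} = 2
G(10) = mex{2,1} = 0
G(11) = mex{0,0} = 1
G(12) = mex{1,1} = 0
G(13) = mex{0,2} = 1
G(14) = mex{1,0} = 2
P-positions are exactly the n with G(n) = 0.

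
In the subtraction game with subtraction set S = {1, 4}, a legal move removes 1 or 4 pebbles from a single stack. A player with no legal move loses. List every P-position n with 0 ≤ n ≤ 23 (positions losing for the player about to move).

0, 2, 5, 7, 10, 12, 15, 17, 20, 22

G(0) = 0
G(1) = mex{0} = 1
G(2) = mex{1} = 0
G(3) = mex{0} = 1
G(4) = mex{1,0} = 2
G(5) = mex{2,1} = 0
G(6) = mex{0,0} = 1
G(7) = mex{1,1} = 0
G(8) = mex{0,2} = 1
G(9) = mex{1,0} = 2
G(10) = mex{2,1} = 0
G(11) = mex{0,0} = 1
G(12) = mex{1,1} = 0
G(13) = mex{0,2} = 1
G(14) = mex{1,0} = 2
G(15) = mex{2,1} = 0
G(16) = mex{0,0} = 1
G(17) = mex{1,1} = 0
G(18) = mex{0,2} = 1
G(19) = mex{1,0} = 2
G(20) = mex{2,1} = 0
G(21) = mex{0,0} = 1
G(22) = mex{1,1} = 0
G(23) = mex{0,2} = 1
P-positions are exactly the n with G(n) = 0.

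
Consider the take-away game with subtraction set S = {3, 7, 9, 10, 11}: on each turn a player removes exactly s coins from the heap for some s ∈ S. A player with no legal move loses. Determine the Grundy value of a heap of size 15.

n :  0  1  2  3  4  5  6  7  8  9 10 11 12 13 14 15
G :  0  0  0  1  1  1  0  2  2  1  3  3  2  2  0  3

3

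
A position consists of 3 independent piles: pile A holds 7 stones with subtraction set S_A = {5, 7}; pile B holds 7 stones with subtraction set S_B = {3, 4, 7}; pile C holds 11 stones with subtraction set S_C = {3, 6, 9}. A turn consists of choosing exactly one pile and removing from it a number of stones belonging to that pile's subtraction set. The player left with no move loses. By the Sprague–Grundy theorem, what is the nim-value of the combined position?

0

Pile A, S = {5, 7}:
G(0) = 0
G(1) = mex{} = 0
G(2) = mex{} = 0
G(3) = mex{} = 0
G(4) = mex{} = 0
G(5) = mex{0} = 1
G(6) = mex{0} = 1
G(7) = mex{0,0} = 1
G_A(7) = 1.
Pile B, S = {3, 4, 7}:
n : 0 1 2 3 4 5 6 7
G : 0 0 0 1 1 1 2 2
G_B(7) = 2.
Pile C, S = {3, 6, 9}:
n :  0  1  2  3  4  5  6  7  8  9 10 11
G :  0  0  0  1  1  1  2  2  2  3  3  3
G_C(11) = 3.
Combined Grundy value = 1 ⊕ 2 ⊕ 3 = 0.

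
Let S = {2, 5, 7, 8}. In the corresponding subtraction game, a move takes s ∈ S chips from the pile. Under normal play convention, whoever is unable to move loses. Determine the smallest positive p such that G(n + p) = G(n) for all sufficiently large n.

23

n :  0  1  2  3  4  5  6  7  8  9 10 11 12 13 14 15 16 17 18 19 20 21 22 23 24 25 26 27 28 29 30 31 32 33 34 35 36 37 38 39 40 41 42 43 44 45 46 47
G :  0  0  1  1  0  2  1  3  2  2  0  3  1  0  0  1  1  3  2  2  3  3  2  0  0  1  1  0  2  1  3  2  2  0  3  1  0  0  1  1  3  2  2  3  3  2  0  0
G(n+23) = G(n) holds for n = 0,…,7 (a full window of length max(S) = 8), so the sequence is purely periodic with period 23.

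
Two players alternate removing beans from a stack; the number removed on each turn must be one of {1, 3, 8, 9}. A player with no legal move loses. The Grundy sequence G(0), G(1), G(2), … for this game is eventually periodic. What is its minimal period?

G(0) = 0
G(1) = mex{0} = 1
G(2) = mex{1} = 0
G(3) = mex{0,0} = 1
G(4) = mex{1,1} = 0
G(5) = mex{0,0} = 1
G(6) = mex{1,1} = 0
G(7) = mex{0,0} = 1
G(8) = mex{1,1,0} = 2
G(9) = mex{2,0,1,0} = 3
G(10) = mex{3,1,0,1} = 2
G(11) = mex{2,2,1,0} = 3
G(12) = mex{3,3,0,1} = 2
G(13) = mex{2,2,1,0} = 3
G(14) = mex{3,3,0,1} = 2
G(15) = mex{2,2,1,0} = 3
G(16) = mex{3,3,2,1} = 0
G(17) = mex{0,2,3,2} = 1
G(18) = mex{1,3,2,3} = 0
G(19) = mex{0,0,3,2} = 1
G(20) = mex{1,1,2,3} = 0
G(21) = mex{0,0,3,2} = 1
G(22) = mex{1,1,2,3} = 0
G(23) = mex{0,0,3,2} = 1
G(24) = mex{1,1,0,3} = 2
G(25) = mex{2,0,1,0} = 3
G(26) = mex{3,1,0,1} = 2
G(27) = mex{2,2,1,0} = 3
G(28) = mex{3,3,0,1} = 2
G(29) = mex{2,2,1,0} = 3
G(30) = mex{3,3,0,1} = 2
G(31) = mex{2,2,1,0} = 3
G(32) = mex{3,3,2,1} = 0
G(33) = mex{0,2,3,2} = 1
G(n+16) = G(n) holds for n = 0,…,8 (a full window of length max(S) = 9), so the sequence is purely periodic with period 16.

16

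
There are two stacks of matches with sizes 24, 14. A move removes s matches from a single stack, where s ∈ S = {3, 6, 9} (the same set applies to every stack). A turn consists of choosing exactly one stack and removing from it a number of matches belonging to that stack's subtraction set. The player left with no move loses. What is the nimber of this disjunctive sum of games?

All stacks use S = {3, 6, 9}:
G(0) = 0
G(1) = mex{} = 0
G(2) = mex{} = 0
G(3) = mex{0} = 1
G(4) = mex{0} = 1
G(5) = mex{0} = 1
G(6) = mex{1,0} = 2
G(7) = mex{1,0} = 2
G(8) = mex{1,0} = 2
G(9) = mex{2,1,0} = 3
G(10) = mex{2,1,0} = 3
G(11) = mex{2,1,0} = 3
G(12) = mex{3,2,1} = 0
G(13) = mex{3,2,1} = 0
G(14) = mex{3,2,1} = 0
G(15) = mex{0,3,2} = 1
G(16) = mex{0,3,2} = 1
G(17) = mex{0,3,2} = 1
G(18) = mex{1,0,3} = 2
G(19) = mex{1,0,3} = 2
G(20) = mex{1,0,3} = 2
G(21) = mex{2,1,0} = 3
G(22) = mex{2,1,0} = 3
G(23) = mex{2,1,0} = 3
G(24) = mex{3,2,1} = 0
Stack A: G(24) = 0.
Stack B: G(14) = 0.
Combined Grundy value = 0 ⊕ 0 = 0.

0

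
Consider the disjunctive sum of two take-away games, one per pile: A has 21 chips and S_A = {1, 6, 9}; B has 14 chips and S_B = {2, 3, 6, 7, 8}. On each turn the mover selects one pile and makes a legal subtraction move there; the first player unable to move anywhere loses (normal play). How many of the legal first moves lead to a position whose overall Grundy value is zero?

2

Pile A, S = {1, 6, 9}:
n :  0  1  2  3  4  5  6  7  8  9 10 11 12 13 14 15 16 17 18 19 20 21
G :  0  1  0  1  0  1  2  0  1  2  3  2  0  1  0  1  2  0  1  0  1  2
G_A(21) = 2.
Pile B, S = {2, 3, 6, 7, 8}:
n :  0  1  2  3  4  5  6  7  8  9 10 11 12 13 14
G :  0  0  1  1  2  0  3  1  2  2  0  3  1  2  0
G_B(14) = 0.
Combined Grundy value = 2 ⊕ 0 = 2.
A winning move leaves total XOR = 0, i.e. changes one component's Grundy value g to g ⊕ X where X is the current total.
Pile A: need g' = 2⊕2 = 0. Options: 21−1→G=1, 21−6→G=1, 21−9→G=0. Hits: 1.
Pile B: need g' = 0⊕2 = 2. Options: 14−2→G=1, 14−3→G=3, 14−6→G=2, 14−7→G=1, 14−8→G=3. Hits: 1.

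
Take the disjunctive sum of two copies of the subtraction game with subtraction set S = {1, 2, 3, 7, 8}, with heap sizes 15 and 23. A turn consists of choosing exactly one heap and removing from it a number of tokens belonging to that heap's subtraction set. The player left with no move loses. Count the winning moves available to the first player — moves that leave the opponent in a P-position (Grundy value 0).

All heaps use S = {1, 2, 3, 7, 8}:
G(0) = 0
G(1) = mex{0} = 1
G(2) = mex{1,0} = 2
G(3) = mex{2,1,0} = 3
G(4) = mex{3,2,1} = 0
G(5) = mex{0,3,2} = 1
G(6) = mex{1,0,3} = 2
G(7) = mex{2,1,0,0} = 3
G(8) = mex{3,2,1,1,0} = 4
G(9) = mex{4,3,2,2,1} = 0
G(10) = mex{0,4,3,3,2} = 1
G(11) = mex{1,0,4,0,3} = 2
G(12) = mex{2,1,0,1,0} = 3
G(13) = mex{3,2,1,2,1} = 0
G(14) = mex{0,3,2,3,2} = 1
G(15) = mex{1,0,3,4,3} = 2
G(16) = mex{2,1,0,0,4} = 3
G(17) = mex{3,2,1,1,0} = 4
G(18) = mex{4,3,2,2,1} = 0
G(19) = mex{0,4,3,3,2} = 1
G(20) = mex{1,0,4,0,3} = 2
G(21) = mex{2,1,0,1,0} = 3
G(22) = mex{3,2,1,2,1} = 0
G(23) = mex{0,3,2,3,2} = 1
Heap A: G(15) = 2.
Heap B: G(23) = 1.
Combined Grundy value = 2 ⊕ 1 = 3.
A winning move leaves total XOR = 0, i.e. changes one component's Grundy value g to g ⊕ X where X is the current total.
Heap A: need g' = 2⊕3 = 1. Options: 15−1→G=1, 15−2→G=0, 15−3→G=3, 15−7→G=4, 15−8→G=3. Hits: 1.
Heap B: need g' = 1⊕3 = 2. Options: 23−1→G=0, 23−2→G=3, 23−3→G=2, 23−7→G=3, 23−8→G=2. Hits: 2.

3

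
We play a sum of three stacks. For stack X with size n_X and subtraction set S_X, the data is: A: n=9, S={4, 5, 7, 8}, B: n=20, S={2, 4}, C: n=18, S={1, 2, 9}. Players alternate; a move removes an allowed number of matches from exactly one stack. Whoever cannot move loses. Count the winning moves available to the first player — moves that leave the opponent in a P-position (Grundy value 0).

2

Stack A, S = {4, 5, 7, 8}:
n : 0 1 2 3 4 5 6 7 8 9
G : 0 0 0 0 1 1 1 1 2 2
G_A(9) = 2.
Stack B, S = {2, 4}:
n :  0  1  2  3  4  5  6  7  8  9 10 11 12 13 14 15 16 17 18 19 20
G :  0  0  1  1  2  2  0  0  1  1  2  2  0  0  1  1  2  2  0  0  1
G_B(20) = 1.
Stack C, S = {1, 2, 9}:
G(0) = 0
G(1) = mex{0} = 1
G(2) = mex{1,0} = 2
G(3) = mex{2,1} = 0
G(4) = mex{0,2} = 1
G(5) = mex{1,0} = 2
G(6) = mex{2,1} = 0
G(7) = mex{0,2} = 1
G(8) = mex{1,0} = 2
G(9) = mex{2,1,0} = 3
G(10) = mex{3,2,1} = 0
G(11) = mex{0,3,2} = 1
G(12) = mex{1,0,0} = 2
G(13) = mex{2,1,1} = 0
G(14) = mex{0,2,2} = 1
G(15) = mex{1,0,0} = 2
G(16) = mex{2,1,1} = 0
G(17) = mex{0,2,2} = 1
G(18) = mex{1,0,3} = 2
G_C(18) = 2.
Combined Grundy value = 2 ⊕ 1 ⊕ 2 = 1.
A winning move leaves total XOR = 0, i.e. changes one component's Grundy value g to g ⊕ X where X is the current total.
Stack A: need g' = 2⊕1 = 3. Options: 9−4→G=1, 9−5→G=1, 9−7→G=0, 9−8→G=0. Hits: 0.
Stack B: need g' = 1⊕1 = 0. Options: 20−2→G=0, 20−4→G=2. Hits: 1.
Stack C: need g' = 2⊕1 = 3. Options: 18−1→G=1, 18−2→G=0, 18−9→G=3. Hits: 1.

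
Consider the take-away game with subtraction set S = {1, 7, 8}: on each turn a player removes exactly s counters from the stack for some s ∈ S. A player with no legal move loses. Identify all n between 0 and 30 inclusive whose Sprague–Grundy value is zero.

0, 2, 4, 6, 15, 17, 19, 21, 30

G(0) = 0
G(1) = mex{0} = 1
G(2) = mex{1} = 0
G(3) = mex{0} = 1
G(4) = mex{1} = 0
G(5) = mex{0} = 1
G(6) = mex{1} = 0
G(7) = mex{0,0} = 1
G(8) = mex{1,1,0} = 2
G(9) = mex{2,0,1} = 3
G(10) = mex{3,1,0} = 2
G(11) = mex{2,0,1} = 3
G(12) = mex{3,1,0} = 2
G(13) = mex{2,0,1} = 3
G(14) = mex{3,1,0} = 2
G(15) = mex{2,2,1} = 0
G(16) = mex{0,3,2} = 1
G(17) = mex{1,2,3} = 0
G(18) = mex{0,3,2} = 1
G(19) = mex{1,2,3} = 0
G(20) = mex{0,3,2} = 1
G(21) = mex{1,2,3} = 0
G(22) = mex{0,0,2} = 1
G(23) = mex{1,1,0} = 2
G(24) = mex{2,0,1} = 3
G(25) = mex{3,1,0} = 2
G(26) = mex{2,0,1} = 3
G(27) = mex{3,1,0} = 2
G(28) = mex{2,0,1} = 3
G(29) = mex{3,1,0} = 2
G(30) = mex{2,2,1} = 0
P-positions are exactly the n with G(n) = 0.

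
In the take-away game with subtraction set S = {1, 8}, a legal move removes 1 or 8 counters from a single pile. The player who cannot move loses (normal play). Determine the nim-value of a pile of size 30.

1

n :  0  1  2  3  4  5  6  7  8  9 10 11 12 13 14 15 16 17 18 19 20 21 22 23 24 25 26 27 28 29 30
G :  0  1  0  1  0  1  0  1  2  0  1  0  1  0  1  0  1  2  0  1  0  1  0  1  0  1  2  0  1  0  1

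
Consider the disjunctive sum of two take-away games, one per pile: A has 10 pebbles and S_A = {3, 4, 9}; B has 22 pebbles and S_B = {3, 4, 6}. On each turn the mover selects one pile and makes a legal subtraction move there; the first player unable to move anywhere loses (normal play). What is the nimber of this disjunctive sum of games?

Pile A, S = {3, 4, 9}:
G(0) = 0
G(1) = mex{} = 0
G(2) = mex{} = 0
G(3) = mex{0} = 1
G(4) = mex{0,0} = 1
G(5) = mex{0,0} = 1
G(6) = mex{1,0} = 2
G(7) = mex{1,1} = 0
G(8) = mex{1,1} = 0
G(9) = mex{2,1,0} = 3
G(10) = mex{0,2,0} = 1
G_A(10) = 1.
Pile B, S = {3, 4, 6}:
n :  0  1  2  3  4  5  6  7  8  9 10 11 12 13 14 15 16 17 18 19 20 21 22
G :  0  0  0  1  1  1  2  2  2  0  0  0  1  1  1  2  2  2  0  0  0  1  1
G_B(22) = 1.
Combined Grundy value = 1 ⊕ 1 = 0.

0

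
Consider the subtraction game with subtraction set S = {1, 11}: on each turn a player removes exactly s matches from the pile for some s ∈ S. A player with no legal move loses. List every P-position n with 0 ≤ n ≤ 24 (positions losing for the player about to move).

n :  0  1  2  3  4  5  6  7  8  9 10 11 12 13 14 15 16 17 18 19 20 21 22 23 24
G :  0  1  0  1  0  1  0  1  0  1  0  1  0  1  0  1  0  1  0  1  0  1  0  1  0
P-positions are exactly the n with G(n) = 0.

0, 2, 4, 6, 8, 10, 12, 14, 16, 18, 20, 22, 24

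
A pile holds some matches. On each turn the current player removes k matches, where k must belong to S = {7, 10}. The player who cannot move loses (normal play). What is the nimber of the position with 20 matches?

G(0) = 0
G(1) = mex{} = 0
G(2) = mex{} = 0
G(3) = mex{} = 0
G(4) = mex{} = 0
G(5) = mex{} = 0
G(6) = mex{} = 0
G(7) = mex{0} = 1
G(8) = mex{0} = 1
G(9) = mex{0} = 1
G(10) = mex{0,0} = 1
G(11) = mex{0,0} = 1
G(12) = mex{0,0} = 1
G(13) = mex{0,0} = 1
G(14) = mex{1,0} = 2
G(15) = mex{1,0} = 2
G(16) = mex{1,0} = 2
G(17) = mex{1,1} = 0
G(18) = mex{1,1} = 0
G(19) = mex{1,1} = 0
G(20) = mex{1,1} = 0

0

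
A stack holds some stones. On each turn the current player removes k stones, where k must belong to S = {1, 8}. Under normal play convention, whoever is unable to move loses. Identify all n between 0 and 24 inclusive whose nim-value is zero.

G(0) = 0
G(1) = mex{0} = 1
G(2) = mex{1} = 0
G(3) = mex{0} = 1
G(4) = mex{1} = 0
G(5) = mex{0} = 1
G(6) = mex{1} = 0
G(7) = mex{0} = 1
G(8) = mex{1,0} = 2
G(9) = mex{2,1} = 0
G(10) = mex{0,0} = 1
G(11) = mex{1,1} = 0
G(12) = mex{0,0} = 1
G(13) = mex{1,1} = 0
G(14) = mex{0,0} = 1
G(15) = mex{1,1} = 0
G(16) = mex{0,2} = 1
G(17) = mex{1,0} = 2
G(18) = mex{2,1} = 0
G(19) = mex{0,0} = 1
G(20) = mex{1,1} = 0
G(21) = mex{0,0} = 1
G(22) = mex{1,1} = 0
G(23) = mex{0,0} = 1
G(24) = mex{1,1} = 0
P-positions are exactly the n with G(n) = 0.

0, 2, 4, 6, 9, 11, 13, 15, 18, 20, 22, 24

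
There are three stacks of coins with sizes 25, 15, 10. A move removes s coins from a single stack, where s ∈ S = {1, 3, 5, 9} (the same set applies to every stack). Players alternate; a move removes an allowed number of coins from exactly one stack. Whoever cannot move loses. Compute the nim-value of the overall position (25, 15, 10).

All stacks use S = {1, 3, 5, 9}:
n :  0  1  2  3  4  5  6  7  8  9 10 11 12 13 14 15 16 17 18 19 20 21 22 23 24 25
G :  0  1  0  1  0  1  0  1  0  1  0  1  0  1  0  1  0  1  0  1  0  1  0  1  0  1
Stack A: G(25) = 1.
Stack B: G(15) = 1.
Stack C: G(10) = 0.
Combined Grundy value = 1 ⊕ 1 ⊕ 0 = 0.

0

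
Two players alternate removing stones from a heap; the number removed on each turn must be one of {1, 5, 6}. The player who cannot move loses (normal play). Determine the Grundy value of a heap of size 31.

G(0) = 0
G(1) = mex{0} = 1
G(2) = mex{1} = 0
G(3) = mex{0} = 1
G(4) = mex{1} = 0
G(5) = mex{0,0} = 1
G(6) = mex{1,1,0} = 2
G(7) = mex{2,0,1} = 3
G(8) = mex{3,1,0} = 2
G(9) = mex{2,0,1} = 3
G(10) = mex{3,1,0} = 2
G(11) = mex{2,2,1} = 0
G(12) = mex{0,3,2} = 1
G(13) = mex{1,2,3} = 0
G(14) = mex{0,3,2} = 1
G(15) = mex{1,2,3} = 0
G(16) = mex{0,0,2} = 1
G(17) = mex{1,1,0} = 2
G(18) = mex{2,0,1} = 3
G(19) = mex{3,1,0} = 2
G(20) = mex{2,0,1} = 3
G(21) = mex{3,1,0} = 2
G(22) = mex{2,2,1} = 0
G(23) = mex{0,3,2} = 1
G(24) = mex{1,2,3} = 0
G(25) = mex{0,3,2} = 1
G(26) = mex{1,2,3} = 0
G(27) = mex{0,0,2} = 1
G(28) = mex{1,1,0} = 2
G(29) = mex{2,0,1} = 3
G(30) = mex{3,1,0} = 2
G(31) = mex{2,0,1} = 3

3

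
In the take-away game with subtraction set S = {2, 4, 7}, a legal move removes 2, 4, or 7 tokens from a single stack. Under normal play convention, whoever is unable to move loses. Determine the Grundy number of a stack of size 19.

G(0) = 0
G(1) = mex{} = 0
G(2) = mex{0} = 1
G(3) = mex{0} = 1
G(4) = mex{1,0} = 2
G(5) = mex{1,0} = 2
G(6) = mex{2,1} = 0
G(7) = mex{2,1,0} = 3
G(8) = mex{0,2,0} = 1
G(9) = mex{3,2,1} = 0
G(10) = mex{1,0,1} = 2
G(11) = mex{0,3,2} = 1
G(12) = mex{2,1,2} = 0
G(13) = mex{1,0,0} = 2
G(14) = mex{0,2,3} = 1
G(15) = mex{2,1,1} = 0
G(16) = mex{1,0,0} = 2
G(17) = mex{0,2,2} = 1
G(18) = mex{2,1,1} = 0
G(19) = mex{1,0,0} = 2

2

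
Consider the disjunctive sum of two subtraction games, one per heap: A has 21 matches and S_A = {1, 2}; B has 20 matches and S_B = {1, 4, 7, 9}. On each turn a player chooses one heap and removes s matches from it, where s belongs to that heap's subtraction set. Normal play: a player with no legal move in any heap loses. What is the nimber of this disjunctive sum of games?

Heap A, S = {1, 2}:
G(0) = 0
G(1) = mex{0} = 1
G(2) = mex{1,0} = 2
G(3) = mex{2,1} = 0
G(4) = mex{0,2} = 1
G(5) = mex{1,0} = 2
G(6) = mex{2,1} = 0
G(7) = mex{0,2} = 1
G(8) = mex{1,0} = 2
G(9) = mex{2,1} = 0
G(10) = mex{0,2} = 1
G(11) = mex{1,0} = 2
G(12) = mex{2,1} = 0
G(13) = mex{0,2} = 1
G(14) = mex{1,0} = 2
G(15) = mex{2,1} = 0
G(16) = mex{0,2} = 1
G(17) = mex{1,0} = 2
G(18) = mex{2,1} = 0
G(19) = mex{0,2} = 1
G(20) = mex{1,0} = 2
G(21) = mex{2,1} = 0
G_A(21) = 0.
Heap B, S = {1, 4, 7, 9}:
G(0) = 0
G(1) = mex{0} = 1
G(2) = mex{1} = 0
G(3) = mex{0} = 1
G(4) = mex{1,0} = 2
G(5) = mex{2,1} = 0
G(6) = mex{0,0} = 1
G(7) = mex{1,1,0} = 2
G(8) = mex{2,2,1} = 0
G(9) = mex{0,0,0,0} = 1
G(10) = mex{1,1,1,1} = 0
G(11) = mex{0,2,2,0} = 1
G(12) = mex{1,0,0,1} = 2
G(13) = mex{2,1,1,2} = 0
G(14) = mex{0,0,2,0} = 1
G(15) = mex{1,1,0,1} = 2
G(16) = mex{2,2,1,2} = 0
G(17) = mex{0,0,0,0} = 1
G(18) = mex{1,1,1,1} = 0
G(19) = mex{0,2,2,0} = 1
G(20) = mex{1,0,0,1} = 2
G_B(20) = 2.
Combined Grundy value = 0 ⊕ 2 = 2.

2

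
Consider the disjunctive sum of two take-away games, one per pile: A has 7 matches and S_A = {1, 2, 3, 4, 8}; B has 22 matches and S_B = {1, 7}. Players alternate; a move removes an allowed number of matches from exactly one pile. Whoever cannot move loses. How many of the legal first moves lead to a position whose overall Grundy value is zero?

1

Pile A, S = {1, 2, 3, 4, 8}:
G(0) = 0
G(1) = mex{0} = 1
G(2) = mex{1,0} = 2
G(3) = mex{2,1,0} = 3
G(4) = mex{3,2,1,0} = 4
G(5) = mex{4,3,2,1} = 0
G(6) = mex{0,4,3,2} = 1
G(7) = mex{1,0,4,3} = 2
G_A(7) = 2.
Pile B, S = {1, 7}:
G(0) = 0
G(1) = mex{0} = 1
G(2) = mex{1} = 0
G(3) = mex{0} = 1
G(4) = mex{1} = 0
G(5) = mex{0} = 1
G(6) = mex{1} = 0
G(7) = mex{0,0} = 1
G(8) = mex{1,1} = 0
G(9) = mex{0,0} = 1
G(10) = mex{1,1} = 0
G(11) = mex{0,0} = 1
G(12) = mex{1,1} = 0
G(13) = mex{0,0} = 1
G(14) = mex{1,1} = 0
G(15) = mex{0,0} = 1
G(16) = mex{1,1} = 0
G(17) = mex{0,0} = 1
G(18) = mex{1,1} = 0
G(19) = mex{0,0} = 1
G(20) = mex{1,1} = 0
G(21) = mex{0,0} = 1
G(22) = mex{1,1} = 0
G_B(22) = 0.
Combined Grundy value = 2 ⊕ 0 = 2.
A winning move leaves total XOR = 0, i.e. changes one component's Grundy value g to g ⊕ X where X is the current total.
Pile A: need g' = 2⊕2 = 0. Options: 7−1→G=1, 7−2→G=0, 7−3→G=4, 7−4→G=3. Hits: 1.
Pile B: need g' = 0⊕2 = 2. Options: 22−1→G=1, 22−7→G=1. Hits: 0.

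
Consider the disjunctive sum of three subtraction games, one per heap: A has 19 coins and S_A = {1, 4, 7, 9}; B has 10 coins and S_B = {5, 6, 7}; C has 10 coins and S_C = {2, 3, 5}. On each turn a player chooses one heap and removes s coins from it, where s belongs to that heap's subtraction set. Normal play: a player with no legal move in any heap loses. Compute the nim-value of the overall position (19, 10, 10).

Heap A, S = {1, 4, 7, 9}:
n :  0  1  2  3  4  5  6  7  8  9 10 11 12 13 14 15 16 17 18 19
G :  0  1  0  1  2  0  1  2  0  1  0  1  2  0  1  2  0  1  0  1
G_A(19) = 1.
Heap B, S = {5, 6, 7}:
n :  0  1  2  3  4  5  6  7  8  9 10
G :  0  0  0  0  0  1  1  1  1  1  2
G_B(10) = 2.
Heap C, S = {2, 3, 5}:
n :  0  1  2  3  4  5  6  7  8  9 10
G :  0  0  1  1  2  2  3  0  0  1  1
G_C(10) = 1.
Combined Grundy value = 1 ⊕ 2 ⊕ 1 = 2.

2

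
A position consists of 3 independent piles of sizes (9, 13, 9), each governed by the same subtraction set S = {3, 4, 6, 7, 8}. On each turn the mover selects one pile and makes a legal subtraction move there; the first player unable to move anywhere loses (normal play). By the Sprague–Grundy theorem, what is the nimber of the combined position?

0

All piles use S = {3, 4, 6, 7, 8}:
G(0) = 0
G(1) = mex{} = 0
G(2) = mex{} = 0
G(3) = mex{0} = 1
G(4) = mex{0,0} = 1
G(5) = mex{0,0} = 1
G(6) = mex{1,0,0} = 2
G(7) = mex{1,1,0,0} = 2
G(8) = mex{1,1,0,0,0} = 2
G(9) = mex{2,1,1,0,0} = 3
G(10) = mex{2,2,1,1,0} = 3
G(11) = mex{2,2,1,1,1} = 0
G(12) = mex{3,2,2,1,1} = 0
G(13) = mex{3,3,2,2,1} = 0
Pile A: G(9) = 3.
Pile B: G(13) = 0.
Pile C: G(9) = 3.
Combined Grundy value = 3 ⊕ 0 ⊕ 3 = 0.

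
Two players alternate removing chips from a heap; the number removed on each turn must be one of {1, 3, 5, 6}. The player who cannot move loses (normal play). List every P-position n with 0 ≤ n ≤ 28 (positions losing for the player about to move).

G(0) = 0
G(1) = mex{0} = 1
G(2) = mex{1} = 0
G(3) = mex{0,0} = 1
G(4) = mex{1,1} = 0
G(5) = mex{0,0,0} = 1
G(6) = mex{1,1,1,0} = 2
G(7) = mex{2,0,0,1} = 3
G(8) = mex{3,1,1,0} = 2
G(9) = mex{2,2,0,1} = 3
G(10) = mex{3,3,1,0} = 2
G(11) = mex{2,2,2,1} = 0
G(12) = mex{0,3,3,2} = 1
G(13) = mex{1,2,2,3} = 0
G(14) = mex{0,0,3,2} = 1
G(15) = mex{1,1,2,3} = 0
G(16) = mex{0,0,0,2} = 1
G(17) = mex{1,1,1,0} = 2
G(18) = mex{2,0,0,1} = 3
G(19) = mex{3,1,1,0} = 2
G(20) = mex{2,2,0,1} = 3
G(21) = mex{3,3,1,0} = 2
G(22) = mex{2,2,2,1} = 0
G(23) = mex{0,3,3,2} = 1
G(24) = mex{1,2,2,3} = 0
G(25) = mex{0,0,3,2} = 1
G(26) = mex{1,1,2,3} = 0
G(27) = mex{0,0,0,2} = 1
G(28) = mex{1,1,1,0} = 2
P-positions are exactly the n with G(n) = 0.

0, 2, 4, 11, 13, 15, 22, 24, 26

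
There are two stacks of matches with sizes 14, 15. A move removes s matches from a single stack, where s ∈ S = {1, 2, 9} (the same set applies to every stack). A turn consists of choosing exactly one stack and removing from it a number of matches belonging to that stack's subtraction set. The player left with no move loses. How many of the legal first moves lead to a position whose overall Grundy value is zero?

3

All stacks use S = {1, 2, 9}:
n :  0  1  2  3  4  5  6  7  8  9 10 11 12 13 14 15
G :  0  1  2  0  1  2  0  1  2  3  0  1  2  0  1  2
Stack A: G(14) = 1.
Stack B: G(15) = 2.
Combined Grundy value = 1 ⊕ 2 = 3.
A winning move leaves total XOR = 0, i.e. changes one component's Grundy value g to g ⊕ X where X is the current total.
Stack A: need g' = 1⊕3 = 2. Options: 14−1→G=0, 14−2→G=2, 14−9→G=2. Hits: 2.
Stack B: need g' = 2⊕3 = 1. Options: 15−1→G=1, 15−2→G=0, 15−9→G=0. Hits: 1.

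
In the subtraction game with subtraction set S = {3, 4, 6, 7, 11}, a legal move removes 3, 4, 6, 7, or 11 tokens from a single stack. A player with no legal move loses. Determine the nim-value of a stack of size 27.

G(0) = 0
G(1) = mex{} = 0
G(2) = mex{} = 0
G(3) = mex{0} = 1
G(4) = mex{0,0} = 1
G(5) = mex{0,0} = 1
G(6) = mex{1,0,0} = 2
G(7) = mex{1,1,0,0} = 2
G(8) = mex{1,1,0,0} = 2
G(9) = mex{2,1,1,0} = 3
G(10) = mex{2,2,1,1} = 0
G(11) = mex{2,2,1,1,0} = 3
G(12) = mex{3,2,2,1,0} = 4
G(13) = mex{0,3,2,2,0} = 1
G(14) = mex{3,0,2,2,1} = 4
G(15) = mex{4,3,3,2,1} = 0
G(16) = mex{1,4,0,3,1} = 2
G(17) = mex{4,1,3,0,2} = 5
G(18) = mex{0,4,4,3,2} = 1
G(19) = mex{2,0,1,4,2} = 3
G(20) = mex{5,2,4,1,3} = 0
G(21) = mex{1,5,0,4,0} = 2
G(22) = mex{3,1,2,0,3} = 4
G(23) = mex{0,3,5,2,4} = 1
G(24) = mex{2,0,1,5,1} = 3
G(25) = mex{4,2,3,1,4} = 0
G(26) = mex{1,4,0,3,0} = 2
G(27) = mex{3,1,2,0,2} = 4

4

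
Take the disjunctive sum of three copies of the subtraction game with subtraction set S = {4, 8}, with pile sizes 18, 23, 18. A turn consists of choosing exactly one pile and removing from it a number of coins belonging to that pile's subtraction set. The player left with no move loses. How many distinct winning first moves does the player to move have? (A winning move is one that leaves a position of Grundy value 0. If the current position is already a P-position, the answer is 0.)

All piles use S = {4, 8}:
n :  0  1  2  3  4  5  6  7  8  9 10 11 12 13 14 15 16 17 18 19 20 21 22 23
G :  0  0  0  0  1  1  1  1  2  2  2  2  0  0  0  0  1  1  1  1  2  2  2  2
Pile A: G(18) = 1.
Pile B: G(23) = 2.
Pile C: G(18) = 1.
Combined Grundy value = 1 ⊕ 2 ⊕ 1 = 2.
A winning move leaves total XOR = 0, i.e. changes one component's Grundy value g to g ⊕ X where X is the current total.
Pile A: need g' = 1⊕2 = 3. Options: 18−4→G=0, 18−8→G=2. Hits: 0.
Pile B: need g' = 2⊕2 = 0. Options: 23−4→G=1, 23−8→G=0. Hits: 1.
Pile C: need g' = 1⊕2 = 3. Options: 18−4→G=0, 18−8→G=2. Hits: 0.

1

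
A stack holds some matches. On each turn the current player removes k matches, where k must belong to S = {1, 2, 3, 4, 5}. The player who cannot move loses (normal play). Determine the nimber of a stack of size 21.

3

G(0) = 0
G(1) = mex{0} = 1
G(2) = mex{1,0} = 2
G(3) = mex{2,1,0} = 3
G(4) = mex{3,2,1,0} = 4
G(5) = mex{4,3,2,1,0} = 5
G(6) = mex{5,4,3,2,1} = 0
G(7) = mex{0,5,4,3,2} = 1
G(8) = mex{1,0,5,4,3} = 2
G(9) = mex{2,1,0,5,4} = 3
G(10) = mex{3,2,1,0,5} = 4
G(11) = mex{4,3,2,1,0} = 5
G(12) = mex{5,4,3,2,1} = 0
G(13) = mex{0,5,4,3,2} = 1
G(14) = mex{1,0,5,4,3} = 2
G(15) = mex{2,1,0,5,4} = 3
G(16) = mex{3,2,1,0,5} = 4
G(17) = mex{4,3,2,1,0} = 5
G(18) = mex{5,4,3,2,1} = 0
G(19) = mex{0,5,4,3,2} = 1
G(20) = mex{1,0,5,4,3} = 2
G(21) = mex{2,1,0,5,4} = 3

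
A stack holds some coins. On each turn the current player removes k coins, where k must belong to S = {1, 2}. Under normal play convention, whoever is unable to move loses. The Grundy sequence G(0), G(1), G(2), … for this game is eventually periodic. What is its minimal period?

3

G(0) = 0
G(1) = mex{0} = 1
G(2) = mex{1,0} = 2
G(3) = mex{2,1} = 0
G(4) = mex{0,2} = 1
G(5) = mex{1,0} = 2
G(6) = mex{2,1} = 0
G(7) = mex{0,2} = 1
G(8) = mex{1,0} = 2
G(9) = mex{2,1} = 0
G(10) = mex{0,2} = 1
G(11) = mex{1,0} = 2
G(12) = mex{2,1} = 0
G(13) = mex{0,2} = 1
G(14) = mex{1,0} = 2
G(n+3) = G(n) holds for n = 0,…,1 (a full window of length max(S) = 2), so the sequence is purely periodic with period 3.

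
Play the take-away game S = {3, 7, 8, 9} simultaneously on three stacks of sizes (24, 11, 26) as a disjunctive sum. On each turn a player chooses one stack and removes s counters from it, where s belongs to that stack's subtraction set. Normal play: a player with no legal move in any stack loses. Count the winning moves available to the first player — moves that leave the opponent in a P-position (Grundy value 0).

All stacks use S = {3, 7, 8, 9}:
G(0) = 0
G(1) = mex{} = 0
G(2) = mex{} = 0
G(3) = mex{0} = 1
G(4) = mex{0} = 1
G(5) = mex{0} = 1
G(6) = mex{1} = 0
G(7) = mex{1,0} = 2
G(8) = mex{1,0,0} = 2
G(9) = mex{0,0,0,0} = 1
G(10) = mex{2,1,0,0} = 3
G(11) = mex{2,1,1,0} = 3
G(12) = mex{1,1,1,1} = 0
G(13) = mex{3,0,1,1} = 2
G(14) = mex{3,2,0,1} = 4
G(15) = mex{0,2,2,0} = 1
G(16) = mex{2,1,2,2} = 0
G(17) = mex{4,3,1,2} = 0
G(18) = mex{1,3,3,1} = 0
G(19) = mex{0,0,3,3} = 1
G(20) = mex{0,2,0,3} = 1
G(21) = mex{0,4,2,0} = 1
G(22) = mex{1,1,4,2} = 0
G(23) = mex{1,0,1,4} = 2
G(24) = mex{1,0,0,1} = 2
G(25) = mex{0,0,0,0} = 1
G(26) = mex{2,1,0,0} = 3
Stack A: G(24) = 2.
Stack B: G(11) = 3.
Stack C: G(26) = 3.
Combined Grundy value = 2 ⊕ 3 ⊕ 3 = 2.
A winning move leaves total XOR = 0, i.e. changes one component's Grundy value g to g ⊕ X where X is the current total.
Stack A: need g' = 2⊕2 = 0. Options: 24−3→G=1, 24−7→G=0, 24−8→G=0, 24−9→G=1. Hits: 2.
Stack B: need g' = 3⊕2 = 1. Options: 11−3→G=2, 11−7→G=1, 11−8→G=1, 11−9→G=0. Hits: 2.
Stack C: need g' = 3⊕2 = 1. Options: 26−3→G=2, 26−7→G=1, 26−8→G=0, 26−9→G=0. Hits: 1.

5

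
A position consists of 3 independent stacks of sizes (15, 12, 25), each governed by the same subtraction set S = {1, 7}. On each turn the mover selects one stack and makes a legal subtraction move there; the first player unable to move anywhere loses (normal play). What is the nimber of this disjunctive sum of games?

All stacks use S = {1, 7}:
G(0) = 0
G(1) = mex{0} = 1
G(2) = mex{1} = 0
G(3) = mex{0} = 1
G(4) = mex{1} = 0
G(5) = mex{0} = 1
G(6) = mex{1} = 0
G(7) = mex{0,0} = 1
G(8) = mex{1,1} = 0
G(9) = mex{0,0} = 1
G(10) = mex{1,1} = 0
G(11) = mex{0,0} = 1
G(12) = mex{1,1} = 0
G(13) = mex{0,0} = 1
G(14) = mex{1,1} = 0
G(15) = mex{0,0} = 1
G(16) = mex{1,1} = 0
G(17) = mex{0,0} = 1
G(18) = mex{1,1} = 0
G(19) = mex{0,0} = 1
G(20) = mex{1,1} = 0
G(21) = mex{0,0} = 1
G(22) = mex{1,1} = 0
G(23) = mex{0,0} = 1
G(24) = mex{1,1} = 0
G(25) = mex{0,0} = 1
Stack A: G(15) = 1.
Stack B: G(12) = 0.
Stack C: G(25) = 1.
Combined Grundy value = 1 ⊕ 0 ⊕ 1 = 0.

0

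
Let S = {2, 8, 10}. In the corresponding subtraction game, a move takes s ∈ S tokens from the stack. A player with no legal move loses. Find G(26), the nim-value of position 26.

3

n :  0  1  2  3  4  5  6  7  8  9 10 11 12 13 14 15 16 17 18 19 20 21 22 23 24 25 26
G :  0  0  1  1  0  0  1  1  2  2  3  3  2  2  3  3  0  0  1  1  0  0  1  1  2  2  3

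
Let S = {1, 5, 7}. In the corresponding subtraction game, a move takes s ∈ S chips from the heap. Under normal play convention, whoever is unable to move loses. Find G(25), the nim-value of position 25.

n :  0  1  2  3  4  5  6  7  8  9 10 11 12 13 14 15 16 17 18 19 20 21 22 23 24 25
G :  0  1  0  1  0  1  0  1  0  1  0  1  0  1  0  1  0  1  0  1  0  1  0  1  0  1

1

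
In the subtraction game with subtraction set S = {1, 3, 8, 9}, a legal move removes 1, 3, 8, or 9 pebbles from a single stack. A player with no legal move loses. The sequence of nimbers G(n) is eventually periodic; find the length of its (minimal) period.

n :  0  1  2  3  4  5  6  7  8  9 10 11 12 13 14 15 16 17 18 19 20 21 22 23 24 25 26 27 28 29 30 31 32 33
G :  0  1  0  1  0  1  0  1  2  3  2  3  2  3  2  3  0  1  0  1  0  1  0  1  2  3  2  3  2  3  2  3  0  1
G(n+16) = G(n) holds for n = 0,…,8 (a full window of length max(S) = 9), so the sequence is purely periodic with period 16.

16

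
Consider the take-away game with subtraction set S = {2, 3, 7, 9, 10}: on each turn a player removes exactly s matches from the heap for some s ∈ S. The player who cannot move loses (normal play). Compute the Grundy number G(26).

G(0) = 0
G(1) = mex{} = 0
G(2) = mex{0} = 1
G(3) = mex{0,0} = 1
G(4) = mex{1,0} = 2
G(5) = mex{1,1} = 0
G(6) = mex{2,1} = 0
G(7) = mex{0,2,0} = 1
G(8) = mex{0,0,0} = 1
G(9) = mex{1,0,1,0} = 2
G(10) = mex{1,1,1,0,0} = 2
G(11) = mex{2,1,2,1,0} = 3
G(12) = mex{2,2,0,1,1} = 3
G(13) = mex{3,2,0,2,1} = 4
G(14) = mex{3,3,1,0,2} = 4
G(15) = mex{4,3,1,0,0} = 2
G(16) = mex{4,4,2,1,0} = 3
G(17) = mex{2,4,2,1,1} = 0
G(18) = mex{3,2,3,2,1} = 0
G(19) = mex{0,3,3,2,2} = 1
G(20) = mex{0,0,4,3,2} = 1
G(21) = mex{1,0,4,3,3} = 2
G(22) = mex{1,1,2,4,3} = 0
G(23) = mex{2,1,3,4,4} = 0
G(24) = mex{0,2,0,2,4} = 1
G(25) = mex{0,0,0,3,2} = 1
G(26) = mex{1,0,1,0,3} = 2

2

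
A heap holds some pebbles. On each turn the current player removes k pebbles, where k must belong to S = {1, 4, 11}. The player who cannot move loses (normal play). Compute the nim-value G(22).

0

n :  0  1  2  3  4  5  6  7  8  9 10 11 12 13 14 15 16 17 18 19 20 21 22
G :  0  1  0  1  2  0  1  0  1  2  0  1  0  1  2  0  1  0  1  2  0  1  0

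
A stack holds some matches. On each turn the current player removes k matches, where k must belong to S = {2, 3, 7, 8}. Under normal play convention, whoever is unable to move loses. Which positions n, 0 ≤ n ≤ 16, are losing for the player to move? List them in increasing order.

0, 1, 5, 6, 10, 11, 15, 16

G(0) = 0
G(1) = mex{} = 0
G(2) = mex{0} = 1
G(3) = mex{0,0} = 1
G(4) = mex{1,0} = 2
G(5) = mex{1,1} = 0
G(6) = mex{2,1} = 0
G(7) = mex{0,2,0} = 1
G(8) = mex{0,0,0,0} = 1
G(9) = mex{1,0,1,0} = 2
G(10) = mex{1,1,1,1} = 0
G(11) = mex{2,1,2,1} = 0
G(12) = mex{0,2,0,2} = 1
G(13) = mex{0,0,0,0} = 1
G(14) = mex{1,0,1,0} = 2
G(15) = mex{1,1,1,1} = 0
G(16) = mex{2,1,2,1} = 0
P-positions are exactly the n with G(n) = 0.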